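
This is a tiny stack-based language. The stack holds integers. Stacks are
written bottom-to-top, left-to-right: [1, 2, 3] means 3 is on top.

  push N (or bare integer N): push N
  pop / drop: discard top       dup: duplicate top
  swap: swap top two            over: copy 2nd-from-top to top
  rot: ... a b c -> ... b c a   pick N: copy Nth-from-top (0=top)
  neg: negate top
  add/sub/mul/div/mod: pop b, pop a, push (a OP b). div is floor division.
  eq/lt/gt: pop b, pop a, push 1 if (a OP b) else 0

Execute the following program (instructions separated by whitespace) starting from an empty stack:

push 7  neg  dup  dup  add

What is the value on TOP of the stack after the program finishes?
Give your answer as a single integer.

Answer: -14

Derivation:
After 'push 7': [7]
After 'neg': [-7]
After 'dup': [-7, -7]
After 'dup': [-7, -7, -7]
After 'add': [-7, -14]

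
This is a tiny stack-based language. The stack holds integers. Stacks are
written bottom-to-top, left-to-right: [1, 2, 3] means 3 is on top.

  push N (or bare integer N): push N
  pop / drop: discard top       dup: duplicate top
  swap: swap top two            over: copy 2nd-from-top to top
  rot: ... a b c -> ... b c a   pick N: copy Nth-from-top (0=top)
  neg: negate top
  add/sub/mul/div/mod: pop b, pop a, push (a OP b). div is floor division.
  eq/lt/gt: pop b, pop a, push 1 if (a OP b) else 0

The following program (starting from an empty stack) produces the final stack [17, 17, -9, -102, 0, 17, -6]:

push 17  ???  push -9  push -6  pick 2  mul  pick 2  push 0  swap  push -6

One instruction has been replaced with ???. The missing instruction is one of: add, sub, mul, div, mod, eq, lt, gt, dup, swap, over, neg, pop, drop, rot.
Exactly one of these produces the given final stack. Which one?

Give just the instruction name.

Stack before ???: [17]
Stack after ???:  [17, 17]
The instruction that transforms [17] -> [17, 17] is: dup

Answer: dup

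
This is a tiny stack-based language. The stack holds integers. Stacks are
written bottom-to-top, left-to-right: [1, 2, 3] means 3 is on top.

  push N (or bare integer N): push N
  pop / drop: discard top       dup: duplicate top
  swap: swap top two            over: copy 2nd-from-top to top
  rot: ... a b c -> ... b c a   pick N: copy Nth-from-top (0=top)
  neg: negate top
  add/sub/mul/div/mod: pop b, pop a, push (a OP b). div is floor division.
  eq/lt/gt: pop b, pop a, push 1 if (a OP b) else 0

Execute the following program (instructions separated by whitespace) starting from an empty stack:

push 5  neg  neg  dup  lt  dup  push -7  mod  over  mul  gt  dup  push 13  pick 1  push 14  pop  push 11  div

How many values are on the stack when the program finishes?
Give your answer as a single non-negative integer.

Answer: 4

Derivation:
After 'push 5': stack = [5] (depth 1)
After 'neg': stack = [-5] (depth 1)
After 'neg': stack = [5] (depth 1)
After 'dup': stack = [5, 5] (depth 2)
After 'lt': stack = [0] (depth 1)
After 'dup': stack = [0, 0] (depth 2)
After 'push -7': stack = [0, 0, -7] (depth 3)
After 'mod': stack = [0, 0] (depth 2)
After 'over': stack = [0, 0, 0] (depth 3)
After 'mul': stack = [0, 0] (depth 2)
After 'gt': stack = [0] (depth 1)
After 'dup': stack = [0, 0] (depth 2)
After 'push 13': stack = [0, 0, 13] (depth 3)
After 'pick 1': stack = [0, 0, 13, 0] (depth 4)
After 'push 14': stack = [0, 0, 13, 0, 14] (depth 5)
After 'pop': stack = [0, 0, 13, 0] (depth 4)
After 'push 11': stack = [0, 0, 13, 0, 11] (depth 5)
After 'div': stack = [0, 0, 13, 0] (depth 4)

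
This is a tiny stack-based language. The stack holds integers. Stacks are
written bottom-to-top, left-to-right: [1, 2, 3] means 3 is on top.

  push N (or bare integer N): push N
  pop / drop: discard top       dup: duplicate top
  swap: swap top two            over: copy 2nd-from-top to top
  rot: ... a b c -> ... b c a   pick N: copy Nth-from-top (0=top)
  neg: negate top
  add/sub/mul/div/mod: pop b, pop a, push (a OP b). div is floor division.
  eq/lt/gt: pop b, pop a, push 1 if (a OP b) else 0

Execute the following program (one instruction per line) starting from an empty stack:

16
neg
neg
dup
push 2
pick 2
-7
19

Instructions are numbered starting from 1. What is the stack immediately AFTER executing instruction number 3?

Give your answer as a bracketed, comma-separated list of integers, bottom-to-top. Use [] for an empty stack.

Step 1 ('16'): [16]
Step 2 ('neg'): [-16]
Step 3 ('neg'): [16]

Answer: [16]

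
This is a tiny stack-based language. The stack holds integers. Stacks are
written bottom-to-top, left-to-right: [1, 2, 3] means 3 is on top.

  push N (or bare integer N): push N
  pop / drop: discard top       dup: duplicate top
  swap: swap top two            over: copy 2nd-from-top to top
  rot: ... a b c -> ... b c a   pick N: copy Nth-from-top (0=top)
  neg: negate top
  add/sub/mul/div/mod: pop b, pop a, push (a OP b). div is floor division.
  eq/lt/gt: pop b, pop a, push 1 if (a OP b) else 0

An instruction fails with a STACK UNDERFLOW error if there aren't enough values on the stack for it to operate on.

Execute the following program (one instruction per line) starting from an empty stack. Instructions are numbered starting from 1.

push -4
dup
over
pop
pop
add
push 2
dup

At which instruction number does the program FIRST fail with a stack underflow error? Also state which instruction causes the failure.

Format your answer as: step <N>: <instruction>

Step 1 ('push -4'): stack = [-4], depth = 1
Step 2 ('dup'): stack = [-4, -4], depth = 2
Step 3 ('over'): stack = [-4, -4, -4], depth = 3
Step 4 ('pop'): stack = [-4, -4], depth = 2
Step 5 ('pop'): stack = [-4], depth = 1
Step 6 ('add'): needs 2 value(s) but depth is 1 — STACK UNDERFLOW

Answer: step 6: add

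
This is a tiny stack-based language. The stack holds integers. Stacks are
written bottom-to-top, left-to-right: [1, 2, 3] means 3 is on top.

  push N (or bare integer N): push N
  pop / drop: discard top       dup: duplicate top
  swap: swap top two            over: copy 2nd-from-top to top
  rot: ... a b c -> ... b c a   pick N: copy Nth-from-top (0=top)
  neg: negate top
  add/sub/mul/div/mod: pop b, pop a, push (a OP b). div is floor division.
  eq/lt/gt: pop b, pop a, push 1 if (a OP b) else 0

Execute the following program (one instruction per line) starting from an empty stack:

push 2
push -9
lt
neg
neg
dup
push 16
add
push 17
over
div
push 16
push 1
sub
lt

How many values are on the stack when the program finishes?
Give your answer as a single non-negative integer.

Answer: 3

Derivation:
After 'push 2': stack = [2] (depth 1)
After 'push -9': stack = [2, -9] (depth 2)
After 'lt': stack = [0] (depth 1)
After 'neg': stack = [0] (depth 1)
After 'neg': stack = [0] (depth 1)
After 'dup': stack = [0, 0] (depth 2)
After 'push 16': stack = [0, 0, 16] (depth 3)
After 'add': stack = [0, 16] (depth 2)
After 'push 17': stack = [0, 16, 17] (depth 3)
After 'over': stack = [0, 16, 17, 16] (depth 4)
After 'div': stack = [0, 16, 1] (depth 3)
After 'push 16': stack = [0, 16, 1, 16] (depth 4)
After 'push 1': stack = [0, 16, 1, 16, 1] (depth 5)
After 'sub': stack = [0, 16, 1, 15] (depth 4)
After 'lt': stack = [0, 16, 1] (depth 3)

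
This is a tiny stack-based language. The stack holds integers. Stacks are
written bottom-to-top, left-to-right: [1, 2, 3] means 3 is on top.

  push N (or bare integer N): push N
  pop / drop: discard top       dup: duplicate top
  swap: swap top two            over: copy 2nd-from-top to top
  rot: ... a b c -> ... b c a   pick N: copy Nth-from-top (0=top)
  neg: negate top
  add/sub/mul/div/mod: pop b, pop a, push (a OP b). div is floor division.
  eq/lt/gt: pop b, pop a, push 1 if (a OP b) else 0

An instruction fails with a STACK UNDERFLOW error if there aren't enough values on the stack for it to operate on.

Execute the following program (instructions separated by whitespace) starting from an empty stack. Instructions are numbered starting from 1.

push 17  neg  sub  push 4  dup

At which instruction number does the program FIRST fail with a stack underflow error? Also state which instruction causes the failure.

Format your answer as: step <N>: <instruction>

Step 1 ('push 17'): stack = [17], depth = 1
Step 2 ('neg'): stack = [-17], depth = 1
Step 3 ('sub'): needs 2 value(s) but depth is 1 — STACK UNDERFLOW

Answer: step 3: sub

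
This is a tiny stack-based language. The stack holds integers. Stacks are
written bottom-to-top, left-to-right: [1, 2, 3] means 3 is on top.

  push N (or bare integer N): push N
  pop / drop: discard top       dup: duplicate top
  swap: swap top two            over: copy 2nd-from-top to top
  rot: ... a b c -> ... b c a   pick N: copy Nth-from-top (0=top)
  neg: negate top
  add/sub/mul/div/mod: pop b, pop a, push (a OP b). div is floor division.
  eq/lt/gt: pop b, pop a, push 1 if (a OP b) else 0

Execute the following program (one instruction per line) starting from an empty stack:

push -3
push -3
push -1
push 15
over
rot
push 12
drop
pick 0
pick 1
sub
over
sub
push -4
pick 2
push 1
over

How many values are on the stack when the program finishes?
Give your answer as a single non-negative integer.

Answer: 10

Derivation:
After 'push -3': stack = [-3] (depth 1)
After 'push -3': stack = [-3, -3] (depth 2)
After 'push -1': stack = [-3, -3, -1] (depth 3)
After 'push 15': stack = [-3, -3, -1, 15] (depth 4)
After 'over': stack = [-3, -3, -1, 15, -1] (depth 5)
After 'rot': stack = [-3, -3, 15, -1, -1] (depth 5)
After 'push 12': stack = [-3, -3, 15, -1, -1, 12] (depth 6)
After 'drop': stack = [-3, -3, 15, -1, -1] (depth 5)
After 'pick 0': stack = [-3, -3, 15, -1, -1, -1] (depth 6)
After 'pick 1': stack = [-3, -3, 15, -1, -1, -1, -1] (depth 7)
After 'sub': stack = [-3, -3, 15, -1, -1, 0] (depth 6)
After 'over': stack = [-3, -3, 15, -1, -1, 0, -1] (depth 7)
After 'sub': stack = [-3, -3, 15, -1, -1, 1] (depth 6)
After 'push -4': stack = [-3, -3, 15, -1, -1, 1, -4] (depth 7)
After 'pick 2': stack = [-3, -3, 15, -1, -1, 1, -4, -1] (depth 8)
After 'push 1': stack = [-3, -3, 15, -1, -1, 1, -4, -1, 1] (depth 9)
After 'over': stack = [-3, -3, 15, -1, -1, 1, -4, -1, 1, -1] (depth 10)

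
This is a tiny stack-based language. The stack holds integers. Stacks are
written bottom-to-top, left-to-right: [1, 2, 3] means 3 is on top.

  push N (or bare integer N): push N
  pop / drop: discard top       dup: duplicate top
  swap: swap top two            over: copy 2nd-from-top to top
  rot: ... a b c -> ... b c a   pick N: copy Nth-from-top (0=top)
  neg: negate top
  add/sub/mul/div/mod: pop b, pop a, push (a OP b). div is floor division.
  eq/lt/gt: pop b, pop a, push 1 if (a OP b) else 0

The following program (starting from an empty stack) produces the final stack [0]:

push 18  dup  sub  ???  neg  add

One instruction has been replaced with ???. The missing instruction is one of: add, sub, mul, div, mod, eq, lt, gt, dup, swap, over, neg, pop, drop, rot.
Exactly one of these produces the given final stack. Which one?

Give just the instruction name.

Stack before ???: [0]
Stack after ???:  [0, 0]
The instruction that transforms [0] -> [0, 0] is: dup

Answer: dup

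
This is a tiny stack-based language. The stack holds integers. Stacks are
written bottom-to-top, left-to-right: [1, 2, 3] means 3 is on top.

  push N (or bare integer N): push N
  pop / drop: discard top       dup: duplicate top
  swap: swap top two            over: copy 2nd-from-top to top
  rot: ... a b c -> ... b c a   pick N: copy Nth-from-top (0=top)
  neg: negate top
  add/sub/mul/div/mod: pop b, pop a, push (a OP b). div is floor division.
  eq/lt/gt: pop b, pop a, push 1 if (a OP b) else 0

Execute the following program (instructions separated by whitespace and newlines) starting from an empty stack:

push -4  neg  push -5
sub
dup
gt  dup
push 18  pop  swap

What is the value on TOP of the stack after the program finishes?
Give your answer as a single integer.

Answer: 0

Derivation:
After 'push -4': [-4]
After 'neg': [4]
After 'push -5': [4, -5]
After 'sub': [9]
After 'dup': [9, 9]
After 'gt': [0]
After 'dup': [0, 0]
After 'push 18': [0, 0, 18]
After 'pop': [0, 0]
After 'swap': [0, 0]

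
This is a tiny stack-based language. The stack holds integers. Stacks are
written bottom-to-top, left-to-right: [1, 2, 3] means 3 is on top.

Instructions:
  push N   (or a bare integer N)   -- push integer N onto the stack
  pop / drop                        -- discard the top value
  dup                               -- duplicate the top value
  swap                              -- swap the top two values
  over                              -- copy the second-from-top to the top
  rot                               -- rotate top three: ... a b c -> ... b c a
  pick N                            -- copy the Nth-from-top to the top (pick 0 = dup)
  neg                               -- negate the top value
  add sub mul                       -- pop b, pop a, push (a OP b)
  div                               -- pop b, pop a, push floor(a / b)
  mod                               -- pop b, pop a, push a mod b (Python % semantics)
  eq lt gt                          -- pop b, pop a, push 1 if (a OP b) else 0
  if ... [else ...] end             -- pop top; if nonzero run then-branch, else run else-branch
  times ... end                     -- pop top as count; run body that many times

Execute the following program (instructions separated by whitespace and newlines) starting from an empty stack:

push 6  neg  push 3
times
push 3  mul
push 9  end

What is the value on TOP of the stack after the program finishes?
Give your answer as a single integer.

After 'push 6': [6]
After 'neg': [-6]
After 'push 3': [-6, 3]
After 'times': [-6]
After 'push 3': [-6, 3]
After 'mul': [-18]
After 'push 9': [-18, 9]
After 'push 3': [-18, 9, 3]
After 'mul': [-18, 27]
After 'push 9': [-18, 27, 9]
After 'push 3': [-18, 27, 9, 3]
After 'mul': [-18, 27, 27]
After 'push 9': [-18, 27, 27, 9]

Answer: 9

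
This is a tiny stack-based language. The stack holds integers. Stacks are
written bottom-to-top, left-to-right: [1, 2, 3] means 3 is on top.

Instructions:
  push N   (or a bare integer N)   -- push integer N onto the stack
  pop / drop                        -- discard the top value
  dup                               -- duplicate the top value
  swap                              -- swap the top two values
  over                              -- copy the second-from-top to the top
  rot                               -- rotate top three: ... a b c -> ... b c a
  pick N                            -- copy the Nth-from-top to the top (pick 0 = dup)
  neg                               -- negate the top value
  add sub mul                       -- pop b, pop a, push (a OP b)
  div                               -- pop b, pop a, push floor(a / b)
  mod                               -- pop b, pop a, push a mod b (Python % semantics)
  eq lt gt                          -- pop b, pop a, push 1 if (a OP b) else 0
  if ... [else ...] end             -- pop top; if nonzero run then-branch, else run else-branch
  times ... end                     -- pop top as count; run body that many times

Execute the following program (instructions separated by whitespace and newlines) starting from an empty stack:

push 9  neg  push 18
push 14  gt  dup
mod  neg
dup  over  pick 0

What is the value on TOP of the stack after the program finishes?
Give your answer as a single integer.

Answer: 0

Derivation:
After 'push 9': [9]
After 'neg': [-9]
After 'push 18': [-9, 18]
After 'push 14': [-9, 18, 14]
After 'gt': [-9, 1]
After 'dup': [-9, 1, 1]
After 'mod': [-9, 0]
After 'neg': [-9, 0]
After 'dup': [-9, 0, 0]
After 'over': [-9, 0, 0, 0]
After 'pick 0': [-9, 0, 0, 0, 0]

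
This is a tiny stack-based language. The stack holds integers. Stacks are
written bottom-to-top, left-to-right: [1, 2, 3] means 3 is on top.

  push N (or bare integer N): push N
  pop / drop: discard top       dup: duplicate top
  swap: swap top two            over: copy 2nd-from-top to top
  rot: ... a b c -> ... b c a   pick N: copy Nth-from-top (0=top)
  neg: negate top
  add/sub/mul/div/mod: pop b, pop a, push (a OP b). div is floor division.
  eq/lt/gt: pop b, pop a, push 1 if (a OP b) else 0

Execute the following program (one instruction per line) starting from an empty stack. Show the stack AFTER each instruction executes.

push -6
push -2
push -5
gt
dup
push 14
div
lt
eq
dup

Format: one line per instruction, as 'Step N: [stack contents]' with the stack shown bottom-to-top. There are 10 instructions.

Step 1: [-6]
Step 2: [-6, -2]
Step 3: [-6, -2, -5]
Step 4: [-6, 1]
Step 5: [-6, 1, 1]
Step 6: [-6, 1, 1, 14]
Step 7: [-6, 1, 0]
Step 8: [-6, 0]
Step 9: [0]
Step 10: [0, 0]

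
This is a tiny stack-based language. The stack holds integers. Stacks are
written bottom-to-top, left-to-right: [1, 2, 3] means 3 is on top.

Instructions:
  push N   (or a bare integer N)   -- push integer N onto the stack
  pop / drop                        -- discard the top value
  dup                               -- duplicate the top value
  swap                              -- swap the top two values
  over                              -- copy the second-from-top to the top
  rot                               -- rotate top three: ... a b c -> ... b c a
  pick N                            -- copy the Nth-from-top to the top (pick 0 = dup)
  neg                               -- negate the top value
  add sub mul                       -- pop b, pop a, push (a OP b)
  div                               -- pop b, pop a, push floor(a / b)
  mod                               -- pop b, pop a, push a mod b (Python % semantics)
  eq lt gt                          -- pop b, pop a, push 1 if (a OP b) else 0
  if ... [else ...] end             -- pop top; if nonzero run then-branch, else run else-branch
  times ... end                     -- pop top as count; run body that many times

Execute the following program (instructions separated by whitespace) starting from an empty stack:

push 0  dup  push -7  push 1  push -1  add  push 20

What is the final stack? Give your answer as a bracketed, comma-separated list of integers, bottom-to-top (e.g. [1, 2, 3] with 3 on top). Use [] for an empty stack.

After 'push 0': [0]
After 'dup': [0, 0]
After 'push -7': [0, 0, -7]
After 'push 1': [0, 0, -7, 1]
After 'push -1': [0, 0, -7, 1, -1]
After 'add': [0, 0, -7, 0]
After 'push 20': [0, 0, -7, 0, 20]

Answer: [0, 0, -7, 0, 20]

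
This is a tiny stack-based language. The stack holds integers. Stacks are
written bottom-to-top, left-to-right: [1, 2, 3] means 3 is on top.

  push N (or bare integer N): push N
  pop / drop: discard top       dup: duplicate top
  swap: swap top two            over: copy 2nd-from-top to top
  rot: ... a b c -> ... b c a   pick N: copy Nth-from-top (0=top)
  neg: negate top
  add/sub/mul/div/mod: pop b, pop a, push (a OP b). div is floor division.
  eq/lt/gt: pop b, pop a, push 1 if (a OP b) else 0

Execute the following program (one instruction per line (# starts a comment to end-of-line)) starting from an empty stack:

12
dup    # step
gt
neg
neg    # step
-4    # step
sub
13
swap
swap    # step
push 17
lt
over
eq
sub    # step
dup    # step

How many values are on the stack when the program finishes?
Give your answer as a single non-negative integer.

After 'push 12': stack = [12] (depth 1)
After 'dup': stack = [12, 12] (depth 2)
After 'gt': stack = [0] (depth 1)
After 'neg': stack = [0] (depth 1)
After 'neg': stack = [0] (depth 1)
After 'push -4': stack = [0, -4] (depth 2)
After 'sub': stack = [4] (depth 1)
After 'push 13': stack = [4, 13] (depth 2)
After 'swap': stack = [13, 4] (depth 2)
After 'swap': stack = [4, 13] (depth 2)
After 'push 17': stack = [4, 13, 17] (depth 3)
After 'lt': stack = [4, 1] (depth 2)
After 'over': stack = [4, 1, 4] (depth 3)
After 'eq': stack = [4, 0] (depth 2)
After 'sub': stack = [4] (depth 1)
After 'dup': stack = [4, 4] (depth 2)

Answer: 2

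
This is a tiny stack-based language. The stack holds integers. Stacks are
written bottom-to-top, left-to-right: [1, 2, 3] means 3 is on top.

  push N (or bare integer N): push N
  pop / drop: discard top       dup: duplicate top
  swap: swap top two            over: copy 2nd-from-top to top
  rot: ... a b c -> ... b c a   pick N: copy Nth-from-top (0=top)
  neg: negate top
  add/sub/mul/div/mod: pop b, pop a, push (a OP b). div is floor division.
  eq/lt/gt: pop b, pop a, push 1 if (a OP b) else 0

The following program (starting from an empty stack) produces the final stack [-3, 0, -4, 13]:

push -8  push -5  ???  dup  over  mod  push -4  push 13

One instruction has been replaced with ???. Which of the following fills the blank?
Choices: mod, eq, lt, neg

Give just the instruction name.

Answer: mod

Derivation:
Stack before ???: [-8, -5]
Stack after ???:  [-3]
Checking each choice:
  mod: MATCH
  eq: modulo by zero
  lt: produces [1, 0, -4, 13]
  neg: produces [-8, 5, 0, -4, 13]


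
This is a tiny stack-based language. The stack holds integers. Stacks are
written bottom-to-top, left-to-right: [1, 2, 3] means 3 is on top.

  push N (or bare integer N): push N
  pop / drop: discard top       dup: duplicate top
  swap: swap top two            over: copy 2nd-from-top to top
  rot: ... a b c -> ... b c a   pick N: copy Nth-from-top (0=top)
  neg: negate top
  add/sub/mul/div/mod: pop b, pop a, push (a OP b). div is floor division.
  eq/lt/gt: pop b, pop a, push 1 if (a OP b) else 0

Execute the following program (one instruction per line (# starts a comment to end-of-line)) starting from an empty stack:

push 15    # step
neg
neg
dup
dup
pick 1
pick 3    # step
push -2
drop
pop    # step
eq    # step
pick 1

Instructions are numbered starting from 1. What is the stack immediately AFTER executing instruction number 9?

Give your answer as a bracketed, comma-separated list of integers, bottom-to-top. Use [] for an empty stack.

Answer: [15, 15, 15, 15, 15]

Derivation:
Step 1 ('push 15'): [15]
Step 2 ('neg'): [-15]
Step 3 ('neg'): [15]
Step 4 ('dup'): [15, 15]
Step 5 ('dup'): [15, 15, 15]
Step 6 ('pick 1'): [15, 15, 15, 15]
Step 7 ('pick 3'): [15, 15, 15, 15, 15]
Step 8 ('push -2'): [15, 15, 15, 15, 15, -2]
Step 9 ('drop'): [15, 15, 15, 15, 15]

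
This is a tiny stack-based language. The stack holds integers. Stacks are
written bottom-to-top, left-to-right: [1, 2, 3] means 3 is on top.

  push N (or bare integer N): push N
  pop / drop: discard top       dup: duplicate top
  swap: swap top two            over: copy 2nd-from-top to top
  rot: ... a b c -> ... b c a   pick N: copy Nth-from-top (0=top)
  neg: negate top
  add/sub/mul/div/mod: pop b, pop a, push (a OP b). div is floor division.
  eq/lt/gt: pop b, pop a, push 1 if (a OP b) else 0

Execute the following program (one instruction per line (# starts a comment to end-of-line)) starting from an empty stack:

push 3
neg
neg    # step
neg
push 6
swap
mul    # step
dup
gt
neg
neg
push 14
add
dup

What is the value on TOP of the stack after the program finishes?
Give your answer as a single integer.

After 'push 3': [3]
After 'neg': [-3]
After 'neg': [3]
After 'neg': [-3]
After 'push 6': [-3, 6]
After 'swap': [6, -3]
After 'mul': [-18]
After 'dup': [-18, -18]
After 'gt': [0]
After 'neg': [0]
After 'neg': [0]
After 'push 14': [0, 14]
After 'add': [14]
After 'dup': [14, 14]

Answer: 14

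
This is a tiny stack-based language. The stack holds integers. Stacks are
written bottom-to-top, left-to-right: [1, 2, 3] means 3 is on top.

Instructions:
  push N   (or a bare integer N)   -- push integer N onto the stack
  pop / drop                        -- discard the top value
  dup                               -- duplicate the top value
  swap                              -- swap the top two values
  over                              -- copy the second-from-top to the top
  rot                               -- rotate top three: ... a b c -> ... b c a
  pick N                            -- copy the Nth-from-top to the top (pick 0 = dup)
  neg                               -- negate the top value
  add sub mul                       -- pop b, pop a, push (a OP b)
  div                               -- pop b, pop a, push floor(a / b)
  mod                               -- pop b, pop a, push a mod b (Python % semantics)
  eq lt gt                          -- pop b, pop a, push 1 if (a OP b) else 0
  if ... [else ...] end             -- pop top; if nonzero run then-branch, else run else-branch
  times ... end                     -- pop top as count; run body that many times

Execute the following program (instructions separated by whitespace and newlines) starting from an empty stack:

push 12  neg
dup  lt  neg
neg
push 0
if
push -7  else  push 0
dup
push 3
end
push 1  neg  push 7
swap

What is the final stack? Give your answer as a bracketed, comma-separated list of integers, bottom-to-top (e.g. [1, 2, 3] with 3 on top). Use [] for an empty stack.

After 'push 12': [12]
After 'neg': [-12]
After 'dup': [-12, -12]
After 'lt': [0]
After 'neg': [0]
After 'neg': [0]
After 'push 0': [0, 0]
After 'if': [0]
After 'push 0': [0, 0]
After 'dup': [0, 0, 0]
After 'push 3': [0, 0, 0, 3]
After 'push 1': [0, 0, 0, 3, 1]
After 'neg': [0, 0, 0, 3, -1]
After 'push 7': [0, 0, 0, 3, -1, 7]
After 'swap': [0, 0, 0, 3, 7, -1]

Answer: [0, 0, 0, 3, 7, -1]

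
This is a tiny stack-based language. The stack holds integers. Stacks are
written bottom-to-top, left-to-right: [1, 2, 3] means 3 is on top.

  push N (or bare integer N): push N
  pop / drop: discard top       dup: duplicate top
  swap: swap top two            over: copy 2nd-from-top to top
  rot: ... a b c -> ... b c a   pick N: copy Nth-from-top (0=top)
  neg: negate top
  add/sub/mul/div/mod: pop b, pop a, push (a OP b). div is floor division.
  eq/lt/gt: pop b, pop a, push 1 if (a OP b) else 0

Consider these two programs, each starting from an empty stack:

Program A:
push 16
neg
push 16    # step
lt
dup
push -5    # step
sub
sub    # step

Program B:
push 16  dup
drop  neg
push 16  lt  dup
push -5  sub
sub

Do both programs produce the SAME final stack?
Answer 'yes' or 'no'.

Program A trace:
  After 'push 16': [16]
  After 'neg': [-16]
  After 'push 16': [-16, 16]
  After 'lt': [1]
  After 'dup': [1, 1]
  After 'push -5': [1, 1, -5]
  After 'sub': [1, 6]
  After 'sub': [-5]
Program A final stack: [-5]

Program B trace:
  After 'push 16': [16]
  After 'dup': [16, 16]
  After 'drop': [16]
  After 'neg': [-16]
  After 'push 16': [-16, 16]
  After 'lt': [1]
  After 'dup': [1, 1]
  After 'push -5': [1, 1, -5]
  After 'sub': [1, 6]
  After 'sub': [-5]
Program B final stack: [-5]
Same: yes

Answer: yes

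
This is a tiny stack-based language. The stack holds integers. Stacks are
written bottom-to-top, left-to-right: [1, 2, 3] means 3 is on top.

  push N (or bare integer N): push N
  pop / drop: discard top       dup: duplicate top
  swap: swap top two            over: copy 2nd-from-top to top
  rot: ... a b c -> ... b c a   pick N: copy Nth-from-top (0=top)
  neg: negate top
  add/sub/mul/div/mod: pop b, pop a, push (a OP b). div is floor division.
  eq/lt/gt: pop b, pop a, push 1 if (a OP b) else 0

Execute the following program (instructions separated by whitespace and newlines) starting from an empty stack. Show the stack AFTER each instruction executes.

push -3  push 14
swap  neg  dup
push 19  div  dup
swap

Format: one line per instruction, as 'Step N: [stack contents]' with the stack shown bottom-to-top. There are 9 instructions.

Step 1: [-3]
Step 2: [-3, 14]
Step 3: [14, -3]
Step 4: [14, 3]
Step 5: [14, 3, 3]
Step 6: [14, 3, 3, 19]
Step 7: [14, 3, 0]
Step 8: [14, 3, 0, 0]
Step 9: [14, 3, 0, 0]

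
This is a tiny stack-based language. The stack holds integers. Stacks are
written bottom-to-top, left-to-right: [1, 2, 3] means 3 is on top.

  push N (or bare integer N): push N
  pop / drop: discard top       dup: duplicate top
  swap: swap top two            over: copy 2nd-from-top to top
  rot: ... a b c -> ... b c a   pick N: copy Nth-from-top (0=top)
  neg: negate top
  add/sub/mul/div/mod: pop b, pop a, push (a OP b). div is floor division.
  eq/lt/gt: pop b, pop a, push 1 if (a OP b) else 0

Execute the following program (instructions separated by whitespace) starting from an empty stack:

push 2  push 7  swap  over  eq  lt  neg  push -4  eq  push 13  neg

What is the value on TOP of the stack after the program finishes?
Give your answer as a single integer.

After 'push 2': [2]
After 'push 7': [2, 7]
After 'swap': [7, 2]
After 'over': [7, 2, 7]
After 'eq': [7, 0]
After 'lt': [0]
After 'neg': [0]
After 'push -4': [0, -4]
After 'eq': [0]
After 'push 13': [0, 13]
After 'neg': [0, -13]

Answer: -13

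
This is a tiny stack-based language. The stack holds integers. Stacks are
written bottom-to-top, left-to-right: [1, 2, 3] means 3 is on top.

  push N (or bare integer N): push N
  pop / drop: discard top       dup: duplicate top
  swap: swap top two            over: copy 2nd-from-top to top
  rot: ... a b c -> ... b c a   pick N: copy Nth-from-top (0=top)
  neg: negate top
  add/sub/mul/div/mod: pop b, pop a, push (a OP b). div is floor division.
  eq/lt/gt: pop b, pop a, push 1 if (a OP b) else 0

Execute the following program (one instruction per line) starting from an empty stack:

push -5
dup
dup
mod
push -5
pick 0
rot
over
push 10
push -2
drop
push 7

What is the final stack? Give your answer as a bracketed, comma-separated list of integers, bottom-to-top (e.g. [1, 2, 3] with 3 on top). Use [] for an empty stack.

Answer: [-5, -5, -5, 0, -5, 10, 7]

Derivation:
After 'push -5': [-5]
After 'dup': [-5, -5]
After 'dup': [-5, -5, -5]
After 'mod': [-5, 0]
After 'push -5': [-5, 0, -5]
After 'pick 0': [-5, 0, -5, -5]
After 'rot': [-5, -5, -5, 0]
After 'over': [-5, -5, -5, 0, -5]
After 'push 10': [-5, -5, -5, 0, -5, 10]
After 'push -2': [-5, -5, -5, 0, -5, 10, -2]
After 'drop': [-5, -5, -5, 0, -5, 10]
After 'push 7': [-5, -5, -5, 0, -5, 10, 7]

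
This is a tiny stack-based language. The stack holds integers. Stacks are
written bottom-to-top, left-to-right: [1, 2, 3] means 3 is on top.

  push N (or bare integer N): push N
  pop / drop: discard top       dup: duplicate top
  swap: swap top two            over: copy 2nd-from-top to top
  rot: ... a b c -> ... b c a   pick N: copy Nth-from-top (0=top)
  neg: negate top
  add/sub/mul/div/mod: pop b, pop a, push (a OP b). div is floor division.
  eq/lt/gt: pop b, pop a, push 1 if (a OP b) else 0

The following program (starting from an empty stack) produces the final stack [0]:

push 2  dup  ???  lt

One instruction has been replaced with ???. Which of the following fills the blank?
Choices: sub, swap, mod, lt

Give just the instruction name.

Stack before ???: [2, 2]
Stack after ???:  [2, 2]
Checking each choice:
  sub: stack underflow (need 2, have 1)
  swap: MATCH
  mod: stack underflow (need 2, have 1)
  lt: stack underflow (need 2, have 1)


Answer: swap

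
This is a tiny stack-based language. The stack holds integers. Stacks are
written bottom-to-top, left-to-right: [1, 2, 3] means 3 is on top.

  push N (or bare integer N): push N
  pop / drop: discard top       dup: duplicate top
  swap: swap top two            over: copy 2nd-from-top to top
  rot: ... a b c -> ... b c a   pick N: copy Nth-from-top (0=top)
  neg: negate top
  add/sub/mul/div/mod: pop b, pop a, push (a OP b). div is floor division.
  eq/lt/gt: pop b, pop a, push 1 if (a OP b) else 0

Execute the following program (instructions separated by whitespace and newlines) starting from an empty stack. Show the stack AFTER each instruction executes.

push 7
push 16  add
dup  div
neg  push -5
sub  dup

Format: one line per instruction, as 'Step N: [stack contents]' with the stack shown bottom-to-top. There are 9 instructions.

Step 1: [7]
Step 2: [7, 16]
Step 3: [23]
Step 4: [23, 23]
Step 5: [1]
Step 6: [-1]
Step 7: [-1, -5]
Step 8: [4]
Step 9: [4, 4]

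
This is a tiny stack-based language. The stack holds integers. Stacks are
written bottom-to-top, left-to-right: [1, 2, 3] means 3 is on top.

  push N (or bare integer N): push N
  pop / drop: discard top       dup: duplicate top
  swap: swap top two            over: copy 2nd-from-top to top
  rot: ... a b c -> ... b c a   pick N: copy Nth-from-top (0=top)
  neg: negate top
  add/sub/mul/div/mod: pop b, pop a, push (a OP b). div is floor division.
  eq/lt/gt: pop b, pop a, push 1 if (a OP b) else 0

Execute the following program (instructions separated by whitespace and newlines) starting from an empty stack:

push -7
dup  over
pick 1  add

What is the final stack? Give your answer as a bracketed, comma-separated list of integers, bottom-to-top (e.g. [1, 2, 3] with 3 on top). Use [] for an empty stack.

After 'push -7': [-7]
After 'dup': [-7, -7]
After 'over': [-7, -7, -7]
After 'pick 1': [-7, -7, -7, -7]
After 'add': [-7, -7, -14]

Answer: [-7, -7, -14]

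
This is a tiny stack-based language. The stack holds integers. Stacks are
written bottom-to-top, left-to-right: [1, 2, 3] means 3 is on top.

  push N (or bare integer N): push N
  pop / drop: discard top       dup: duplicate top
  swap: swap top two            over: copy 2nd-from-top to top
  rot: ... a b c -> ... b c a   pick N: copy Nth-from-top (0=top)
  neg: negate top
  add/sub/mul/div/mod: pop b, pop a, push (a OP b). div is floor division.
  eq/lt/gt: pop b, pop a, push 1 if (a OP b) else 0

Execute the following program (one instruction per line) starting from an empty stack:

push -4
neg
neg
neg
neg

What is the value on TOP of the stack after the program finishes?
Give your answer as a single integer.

After 'push -4': [-4]
After 'neg': [4]
After 'neg': [-4]
After 'neg': [4]
After 'neg': [-4]

Answer: -4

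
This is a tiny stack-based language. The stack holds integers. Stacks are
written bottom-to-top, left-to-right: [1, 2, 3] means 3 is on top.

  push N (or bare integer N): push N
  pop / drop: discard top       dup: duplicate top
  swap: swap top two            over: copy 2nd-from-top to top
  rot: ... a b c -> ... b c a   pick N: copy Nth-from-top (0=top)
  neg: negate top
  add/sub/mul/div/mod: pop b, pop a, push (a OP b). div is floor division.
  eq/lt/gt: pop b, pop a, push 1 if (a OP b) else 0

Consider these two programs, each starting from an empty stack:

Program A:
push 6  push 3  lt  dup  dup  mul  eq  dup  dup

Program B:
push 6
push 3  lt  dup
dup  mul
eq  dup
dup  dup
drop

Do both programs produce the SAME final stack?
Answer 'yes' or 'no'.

Answer: yes

Derivation:
Program A trace:
  After 'push 6': [6]
  After 'push 3': [6, 3]
  After 'lt': [0]
  After 'dup': [0, 0]
  After 'dup': [0, 0, 0]
  After 'mul': [0, 0]
  After 'eq': [1]
  After 'dup': [1, 1]
  After 'dup': [1, 1, 1]
Program A final stack: [1, 1, 1]

Program B trace:
  After 'push 6': [6]
  After 'push 3': [6, 3]
  After 'lt': [0]
  After 'dup': [0, 0]
  After 'dup': [0, 0, 0]
  After 'mul': [0, 0]
  After 'eq': [1]
  After 'dup': [1, 1]
  After 'dup': [1, 1, 1]
  After 'dup': [1, 1, 1, 1]
  After 'drop': [1, 1, 1]
Program B final stack: [1, 1, 1]
Same: yes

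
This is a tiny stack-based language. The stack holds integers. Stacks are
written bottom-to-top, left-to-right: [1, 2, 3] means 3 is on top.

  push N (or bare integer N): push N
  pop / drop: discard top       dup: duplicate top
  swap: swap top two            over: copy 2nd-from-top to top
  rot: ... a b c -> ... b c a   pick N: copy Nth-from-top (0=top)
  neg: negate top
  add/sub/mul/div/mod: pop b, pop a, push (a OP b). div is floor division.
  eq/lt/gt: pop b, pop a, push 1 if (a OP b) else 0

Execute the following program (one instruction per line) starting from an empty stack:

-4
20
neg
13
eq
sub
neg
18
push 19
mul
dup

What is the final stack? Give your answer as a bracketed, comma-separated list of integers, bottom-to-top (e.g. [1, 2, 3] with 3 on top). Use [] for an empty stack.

After 'push -4': [-4]
After 'push 20': [-4, 20]
After 'neg': [-4, -20]
After 'push 13': [-4, -20, 13]
After 'eq': [-4, 0]
After 'sub': [-4]
After 'neg': [4]
After 'push 18': [4, 18]
After 'push 19': [4, 18, 19]
After 'mul': [4, 342]
After 'dup': [4, 342, 342]

Answer: [4, 342, 342]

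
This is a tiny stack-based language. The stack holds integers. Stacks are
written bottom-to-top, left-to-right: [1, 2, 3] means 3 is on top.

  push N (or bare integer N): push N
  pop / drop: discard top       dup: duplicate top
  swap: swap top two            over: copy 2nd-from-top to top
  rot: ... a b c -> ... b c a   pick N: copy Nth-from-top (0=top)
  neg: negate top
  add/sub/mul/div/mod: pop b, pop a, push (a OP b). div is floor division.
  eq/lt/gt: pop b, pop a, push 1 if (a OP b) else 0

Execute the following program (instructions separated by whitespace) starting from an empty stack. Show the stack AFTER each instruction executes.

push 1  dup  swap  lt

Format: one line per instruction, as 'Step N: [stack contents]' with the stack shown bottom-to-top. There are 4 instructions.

Step 1: [1]
Step 2: [1, 1]
Step 3: [1, 1]
Step 4: [0]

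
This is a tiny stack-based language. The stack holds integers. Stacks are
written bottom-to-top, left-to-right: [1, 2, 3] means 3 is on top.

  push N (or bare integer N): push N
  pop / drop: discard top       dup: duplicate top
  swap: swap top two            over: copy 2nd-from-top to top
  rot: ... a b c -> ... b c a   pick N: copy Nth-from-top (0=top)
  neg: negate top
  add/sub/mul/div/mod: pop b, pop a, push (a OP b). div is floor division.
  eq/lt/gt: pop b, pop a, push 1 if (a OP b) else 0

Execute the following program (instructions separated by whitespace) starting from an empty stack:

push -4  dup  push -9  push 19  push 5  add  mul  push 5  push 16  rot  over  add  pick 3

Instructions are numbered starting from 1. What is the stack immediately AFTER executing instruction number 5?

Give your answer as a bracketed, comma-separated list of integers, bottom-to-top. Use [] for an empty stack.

Step 1 ('push -4'): [-4]
Step 2 ('dup'): [-4, -4]
Step 3 ('push -9'): [-4, -4, -9]
Step 4 ('push 19'): [-4, -4, -9, 19]
Step 5 ('push 5'): [-4, -4, -9, 19, 5]

Answer: [-4, -4, -9, 19, 5]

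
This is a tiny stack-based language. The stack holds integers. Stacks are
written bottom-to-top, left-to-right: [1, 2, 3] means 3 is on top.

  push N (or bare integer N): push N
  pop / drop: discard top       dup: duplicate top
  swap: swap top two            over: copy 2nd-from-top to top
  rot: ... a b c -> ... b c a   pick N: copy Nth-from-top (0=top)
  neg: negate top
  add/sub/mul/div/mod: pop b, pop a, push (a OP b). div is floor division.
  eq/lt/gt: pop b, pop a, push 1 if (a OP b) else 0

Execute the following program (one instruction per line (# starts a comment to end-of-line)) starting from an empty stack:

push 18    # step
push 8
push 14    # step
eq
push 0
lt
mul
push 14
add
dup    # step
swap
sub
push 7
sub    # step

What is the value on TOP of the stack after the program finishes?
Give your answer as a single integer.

After 'push 18': [18]
After 'push 8': [18, 8]
After 'push 14': [18, 8, 14]
After 'eq': [18, 0]
After 'push 0': [18, 0, 0]
After 'lt': [18, 0]
After 'mul': [0]
After 'push 14': [0, 14]
After 'add': [14]
After 'dup': [14, 14]
After 'swap': [14, 14]
After 'sub': [0]
After 'push 7': [0, 7]
After 'sub': [-7]

Answer: -7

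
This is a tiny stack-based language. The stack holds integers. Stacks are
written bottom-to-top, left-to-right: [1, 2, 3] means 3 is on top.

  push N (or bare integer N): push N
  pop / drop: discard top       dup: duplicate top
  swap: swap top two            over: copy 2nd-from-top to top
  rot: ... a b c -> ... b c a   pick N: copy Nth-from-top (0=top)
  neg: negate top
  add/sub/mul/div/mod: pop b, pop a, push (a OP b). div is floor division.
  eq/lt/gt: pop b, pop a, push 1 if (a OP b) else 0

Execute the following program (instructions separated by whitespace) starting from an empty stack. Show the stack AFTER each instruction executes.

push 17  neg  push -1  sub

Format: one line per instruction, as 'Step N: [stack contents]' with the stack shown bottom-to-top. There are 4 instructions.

Step 1: [17]
Step 2: [-17]
Step 3: [-17, -1]
Step 4: [-16]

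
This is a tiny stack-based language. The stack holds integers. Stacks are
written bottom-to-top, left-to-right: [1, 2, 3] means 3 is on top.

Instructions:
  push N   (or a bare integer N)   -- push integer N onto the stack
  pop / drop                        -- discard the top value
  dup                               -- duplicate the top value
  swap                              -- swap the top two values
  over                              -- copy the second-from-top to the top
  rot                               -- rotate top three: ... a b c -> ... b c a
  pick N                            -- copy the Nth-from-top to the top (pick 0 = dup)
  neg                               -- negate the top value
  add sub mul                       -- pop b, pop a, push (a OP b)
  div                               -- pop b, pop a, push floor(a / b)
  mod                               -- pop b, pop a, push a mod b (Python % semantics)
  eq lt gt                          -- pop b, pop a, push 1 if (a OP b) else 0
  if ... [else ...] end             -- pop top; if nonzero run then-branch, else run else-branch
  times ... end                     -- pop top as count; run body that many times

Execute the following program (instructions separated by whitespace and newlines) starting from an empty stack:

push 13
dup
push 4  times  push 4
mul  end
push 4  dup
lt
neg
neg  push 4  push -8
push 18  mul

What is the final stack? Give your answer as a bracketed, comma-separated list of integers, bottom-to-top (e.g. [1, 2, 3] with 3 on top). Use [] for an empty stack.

After 'push 13': [13]
After 'dup': [13, 13]
After 'push 4': [13, 13, 4]
After 'times': [13, 13]
After 'push 4': [13, 13, 4]
After 'mul': [13, 52]
After 'push 4': [13, 52, 4]
After 'mul': [13, 208]
After 'push 4': [13, 208, 4]
After 'mul': [13, 832]
After 'push 4': [13, 832, 4]
After 'mul': [13, 3328]
After 'push 4': [13, 3328, 4]
After 'dup': [13, 3328, 4, 4]
After 'lt': [13, 3328, 0]
After 'neg': [13, 3328, 0]
After 'neg': [13, 3328, 0]
After 'push 4': [13, 3328, 0, 4]
After 'push -8': [13, 3328, 0, 4, -8]
After 'push 18': [13, 3328, 0, 4, -8, 18]
After 'mul': [13, 3328, 0, 4, -144]

Answer: [13, 3328, 0, 4, -144]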